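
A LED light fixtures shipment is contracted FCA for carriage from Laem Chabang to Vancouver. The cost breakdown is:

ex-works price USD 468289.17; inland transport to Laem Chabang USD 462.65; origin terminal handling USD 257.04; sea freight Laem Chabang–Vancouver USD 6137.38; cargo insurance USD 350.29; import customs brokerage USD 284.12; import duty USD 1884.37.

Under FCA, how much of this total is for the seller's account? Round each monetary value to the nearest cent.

FCA: the seller delivers export-cleared goods to the carrier; the buyer bears costs from that point.
Seller's account: goods 468289.17 + inland to port 462.65 = 468751.82
Buyer's account: origin terminal 257.04 + freight 6137.38 + insurance 350.29 + brokerage 284.12 + duty 1884.37 = 8913.20

Seller's account: USD 468751.82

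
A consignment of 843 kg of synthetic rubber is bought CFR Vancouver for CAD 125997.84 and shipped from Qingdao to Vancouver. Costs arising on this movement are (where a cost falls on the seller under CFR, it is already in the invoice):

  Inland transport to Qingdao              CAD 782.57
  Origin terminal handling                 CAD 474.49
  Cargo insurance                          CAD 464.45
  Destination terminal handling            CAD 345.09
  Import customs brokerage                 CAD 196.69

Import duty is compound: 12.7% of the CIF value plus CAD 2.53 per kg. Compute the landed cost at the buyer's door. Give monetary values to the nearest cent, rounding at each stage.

CFR: the seller pays costs through ocean freight to the destination port, but not insurance.
Already in the invoice (seller's account under CFR): inland to port, origin terminal — exclude.
CIF value = CFR price + insurance = 125997.84 + 464.45 = 126462.29
Ad valorem component: 126462.29 × 12.7% = 16060.71
Specific component: 843 × 2.53 = 2132.79
Import duty = 16060.71 + 2132.79 = 18193.50
Buyer bears: insurance 464.45 + destination terminal 345.09 + brokerage 196.69 + duty 18193.50 = 19199.73
Landed cost = invoice 125997.84 + 19199.73 = 145197.57

Total landed cost: CAD 145197.57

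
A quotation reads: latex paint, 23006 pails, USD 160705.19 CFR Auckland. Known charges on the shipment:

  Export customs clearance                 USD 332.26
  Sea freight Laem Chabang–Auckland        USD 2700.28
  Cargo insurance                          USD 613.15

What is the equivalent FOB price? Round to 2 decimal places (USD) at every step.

Not relevant to the conversion: export clearance — on the seller under both CFR and FOB; already in the CFR price and stays in the FOB price. insurance — on the buyer under both terms; not part of either seller's price.
From CFR to FOB, the seller no longer bears: freight.
FOB price = 160705.19 − 2700.28 = 158004.91

FOB price: USD 158004.91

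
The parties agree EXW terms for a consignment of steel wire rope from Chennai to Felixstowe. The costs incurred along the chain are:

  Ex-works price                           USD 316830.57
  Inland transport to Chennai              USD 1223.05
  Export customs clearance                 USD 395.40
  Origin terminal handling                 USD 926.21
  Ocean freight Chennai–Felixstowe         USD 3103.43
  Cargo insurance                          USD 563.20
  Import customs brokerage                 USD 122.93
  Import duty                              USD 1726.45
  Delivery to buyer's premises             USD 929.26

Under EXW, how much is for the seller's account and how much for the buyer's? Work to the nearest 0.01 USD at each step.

Seller: USD 316830.57; buyer: USD 8989.93

EXW: the seller makes goods available at their premises; the buyer bears all onward costs.
Seller's account: goods 316830.57 = 316830.57
Buyer's account: inland to port 1223.05 + export clearance 395.40 + origin terminal 926.21 + freight 3103.43 + insurance 563.20 + brokerage 122.93 + duty 1726.45 + delivery 929.26 = 8989.93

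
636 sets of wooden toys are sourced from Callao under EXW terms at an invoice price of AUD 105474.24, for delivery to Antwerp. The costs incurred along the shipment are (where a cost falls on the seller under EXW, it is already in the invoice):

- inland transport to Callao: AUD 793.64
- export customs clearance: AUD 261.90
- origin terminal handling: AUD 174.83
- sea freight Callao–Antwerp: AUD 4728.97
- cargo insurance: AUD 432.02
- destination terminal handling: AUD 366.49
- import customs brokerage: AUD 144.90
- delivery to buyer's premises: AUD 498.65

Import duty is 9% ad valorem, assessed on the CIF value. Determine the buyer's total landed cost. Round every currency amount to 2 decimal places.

EXW: the seller makes goods available at their premises; the buyer bears all onward costs.
CIF value = EXW price + inland to port + export clearance + origin terminal + freight + insurance = 105474.24 + 793.64 + 261.90 + 174.83 + 4728.97 + 432.02 = 111865.60
Import duty = 111865.60 × 9% = 10067.90
Buyer bears: inland to port 793.64 + export clearance 261.90 + origin terminal 174.83 + freight 4728.97 + insurance 432.02 + destination terminal 366.49 + brokerage 144.90 + delivery 498.65 + duty 10067.90 = 17469.30
Landed cost = invoice 105474.24 + 17469.30 = 122943.54

Total landed cost: AUD 122943.54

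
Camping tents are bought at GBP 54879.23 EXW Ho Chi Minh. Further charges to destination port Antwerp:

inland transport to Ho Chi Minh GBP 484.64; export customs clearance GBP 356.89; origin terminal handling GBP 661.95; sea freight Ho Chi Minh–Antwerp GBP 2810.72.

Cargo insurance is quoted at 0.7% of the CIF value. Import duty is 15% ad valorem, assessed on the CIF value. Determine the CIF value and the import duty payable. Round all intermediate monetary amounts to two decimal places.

CIF value: GBP 59610.70; import duty: GBP 8941.61

Let C be the CIF value. C = EXW price + pre-shipment costs + freight + 0.7% × C
C − 0.7% × C = 54879.23 + 484.64 + 356.89 + 661.95 + 2810.72
0.993 × C = 59193.43
C = 59193.43 / 0.993 = 59610.70
Insurance premium = 0.7% × 59610.70 = 417.27
Import duty = 59610.70 × 15% = 8941.61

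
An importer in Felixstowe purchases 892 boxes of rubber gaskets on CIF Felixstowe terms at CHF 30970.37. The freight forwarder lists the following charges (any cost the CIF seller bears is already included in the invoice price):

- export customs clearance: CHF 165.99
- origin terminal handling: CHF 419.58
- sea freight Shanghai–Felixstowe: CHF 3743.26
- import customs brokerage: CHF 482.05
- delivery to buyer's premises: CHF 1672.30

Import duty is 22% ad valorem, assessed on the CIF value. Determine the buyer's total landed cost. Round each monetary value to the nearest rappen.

Total landed cost: CHF 39938.20

CIF: the seller pays costs through ocean freight and marine insurance to the destination port.
Already in the invoice (seller's account under CIF): export clearance, origin terminal, freight — exclude.
The CIF price already equals the CIF value: 30970.37
Import duty = 30970.37 × 22% = 6813.48
Buyer bears: brokerage 482.05 + delivery 1672.30 + duty 6813.48 = 8967.83
Landed cost = invoice 30970.37 + 8967.83 = 39938.20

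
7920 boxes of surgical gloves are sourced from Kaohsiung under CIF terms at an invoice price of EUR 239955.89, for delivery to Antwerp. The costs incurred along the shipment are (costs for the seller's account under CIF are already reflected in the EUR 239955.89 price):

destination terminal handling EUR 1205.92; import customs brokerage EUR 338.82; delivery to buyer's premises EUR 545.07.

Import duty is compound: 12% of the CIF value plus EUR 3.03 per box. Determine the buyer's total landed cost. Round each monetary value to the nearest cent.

Total landed cost: EUR 294838.01

CIF: the seller pays costs through ocean freight and marine insurance to the destination port.
The CIF price already equals the CIF value: 239955.89
Ad valorem component: 239955.89 × 12% = 28794.71
Specific component: 7920 × 3.03 = 23997.60
Import duty = 28794.71 + 23997.60 = 52792.31
Buyer bears: destination terminal 1205.92 + brokerage 338.82 + delivery 545.07 + duty 52792.31 = 54882.12
Landed cost = invoice 239955.89 + 54882.12 = 294838.01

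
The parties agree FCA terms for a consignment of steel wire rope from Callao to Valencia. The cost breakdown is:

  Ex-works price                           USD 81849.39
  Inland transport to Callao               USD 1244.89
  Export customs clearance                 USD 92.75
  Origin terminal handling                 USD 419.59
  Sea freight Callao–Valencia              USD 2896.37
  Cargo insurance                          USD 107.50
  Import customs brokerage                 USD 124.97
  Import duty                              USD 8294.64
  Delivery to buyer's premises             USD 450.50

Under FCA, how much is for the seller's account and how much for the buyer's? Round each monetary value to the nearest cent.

Seller: USD 83187.03; buyer: USD 12293.57

FCA: the seller delivers export-cleared goods to the carrier; the buyer bears costs from that point.
Seller's account: goods 81849.39 + inland to port 1244.89 + export clearance 92.75 = 83187.03
Buyer's account: origin terminal 419.59 + freight 2896.37 + insurance 107.50 + brokerage 124.97 + duty 8294.64 + delivery 450.50 = 12293.57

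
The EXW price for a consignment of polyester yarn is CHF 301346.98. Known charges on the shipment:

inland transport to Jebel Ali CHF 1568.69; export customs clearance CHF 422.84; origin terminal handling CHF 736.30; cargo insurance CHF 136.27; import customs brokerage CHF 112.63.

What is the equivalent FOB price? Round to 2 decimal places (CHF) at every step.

FOB price: CHF 304074.81

Not relevant to the conversion: brokerage, insurance — on the buyer under both terms; not part of either seller's price.
From EXW to FOB, the seller additionally bears: inland to port, export clearance, origin terminal.
FOB price = 301346.98 + 1568.69 + 422.84 + 736.30 = 304074.81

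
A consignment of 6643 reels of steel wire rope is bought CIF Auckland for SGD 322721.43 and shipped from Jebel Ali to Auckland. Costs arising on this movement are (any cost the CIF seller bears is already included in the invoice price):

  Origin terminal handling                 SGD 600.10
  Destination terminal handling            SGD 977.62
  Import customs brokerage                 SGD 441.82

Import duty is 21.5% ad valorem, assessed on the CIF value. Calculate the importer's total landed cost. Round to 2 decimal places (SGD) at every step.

CIF: the seller pays costs through ocean freight and marine insurance to the destination port.
Already in the invoice (seller's account under CIF): origin terminal — exclude.
The CIF price already equals the CIF value: 322721.43
Import duty = 322721.43 × 21.5% = 69385.11
Buyer bears: destination terminal 977.62 + brokerage 441.82 + duty 69385.11 = 70804.55
Landed cost = invoice 322721.43 + 70804.55 = 393525.98

Total landed cost: SGD 393525.98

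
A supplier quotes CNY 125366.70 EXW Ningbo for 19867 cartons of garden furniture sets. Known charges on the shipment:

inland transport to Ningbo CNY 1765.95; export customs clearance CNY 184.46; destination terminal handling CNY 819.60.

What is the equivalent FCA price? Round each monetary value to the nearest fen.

Not relevant to the conversion: destination terminal — on the buyer under both terms; not part of either seller's price.
From EXW to FCA, the seller additionally bears: inland to port, export clearance.
FCA price = 125366.70 + 1765.95 + 184.46 = 127317.11

FCA price: CNY 127317.11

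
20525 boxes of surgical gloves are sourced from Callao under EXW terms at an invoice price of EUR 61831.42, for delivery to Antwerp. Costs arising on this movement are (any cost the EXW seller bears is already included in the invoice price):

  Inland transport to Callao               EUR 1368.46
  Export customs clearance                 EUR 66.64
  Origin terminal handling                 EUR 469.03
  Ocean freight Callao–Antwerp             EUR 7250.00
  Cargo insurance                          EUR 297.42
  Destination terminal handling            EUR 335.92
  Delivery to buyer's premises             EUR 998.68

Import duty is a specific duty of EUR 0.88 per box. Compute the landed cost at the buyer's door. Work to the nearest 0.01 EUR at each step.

Total landed cost: EUR 90679.57

EXW: the seller makes goods available at their premises; the buyer bears all onward costs.
CIF value = EXW price + inland to port + export clearance + origin terminal + freight + insurance = 61831.42 + 1368.46 + 66.64 + 469.03 + 7250.00 + 297.42 = 71282.97
Import duty = 20525 × 0.88 = 18062.00
Buyer bears: inland to port 1368.46 + export clearance 66.64 + origin terminal 469.03 + freight 7250.00 + insurance 297.42 + destination terminal 335.92 + delivery 998.68 + duty 18062.00 = 28848.15
Landed cost = invoice 61831.42 + 28848.15 = 90679.57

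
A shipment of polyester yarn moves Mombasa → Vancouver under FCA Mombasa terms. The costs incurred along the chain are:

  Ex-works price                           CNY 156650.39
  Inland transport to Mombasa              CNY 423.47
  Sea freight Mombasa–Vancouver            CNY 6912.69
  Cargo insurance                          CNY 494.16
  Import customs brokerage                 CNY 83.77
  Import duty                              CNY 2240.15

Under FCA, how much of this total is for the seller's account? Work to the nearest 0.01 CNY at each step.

FCA: the seller delivers export-cleared goods to the carrier; the buyer bears costs from that point.
Seller's account: goods 156650.39 + inland to port 423.47 = 157073.86
Buyer's account: freight 6912.69 + insurance 494.16 + brokerage 83.77 + duty 2240.15 = 9730.77

Seller's account: CNY 157073.86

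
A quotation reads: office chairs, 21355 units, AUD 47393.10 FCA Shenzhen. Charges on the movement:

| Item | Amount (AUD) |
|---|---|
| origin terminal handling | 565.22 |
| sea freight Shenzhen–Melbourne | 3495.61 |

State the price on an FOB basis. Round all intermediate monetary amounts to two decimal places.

FOB price: AUD 47958.32

Not relevant to the conversion: freight — on the buyer under both terms; not part of either seller's price.
From FCA to FOB, the seller additionally bears: origin terminal.
FOB price = 47393.10 + 565.22 = 47958.32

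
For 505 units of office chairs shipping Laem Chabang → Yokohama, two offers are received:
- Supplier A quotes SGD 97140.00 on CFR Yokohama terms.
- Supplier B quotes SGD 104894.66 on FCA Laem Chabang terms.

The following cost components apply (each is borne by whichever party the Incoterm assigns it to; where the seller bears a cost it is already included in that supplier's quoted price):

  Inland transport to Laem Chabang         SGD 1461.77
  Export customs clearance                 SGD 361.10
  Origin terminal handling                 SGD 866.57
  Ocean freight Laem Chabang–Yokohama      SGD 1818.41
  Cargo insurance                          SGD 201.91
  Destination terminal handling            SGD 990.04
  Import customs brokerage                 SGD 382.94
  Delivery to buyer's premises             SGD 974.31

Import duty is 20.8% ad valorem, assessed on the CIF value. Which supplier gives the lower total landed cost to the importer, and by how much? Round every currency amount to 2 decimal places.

Supplier A is cheaper by SGD 12611.08

Supplier A (CFR):
CIF value = CFR price + insurance = 97140.00 + 201.91 = 97341.91
Import duty = 97341.91 × 20.8% = 20247.12
Buyer bears (A): 201.91 + 990.04 + 382.94 + 974.31 = 2549.20
Landed cost (A) = invoice 97140.00 + 2549.20 + duty 20247.12 = 119936.32
Supplier B (FCA):
CIF value = FCA price + origin terminal + freight + insurance = 104894.66 + 866.57 + 1818.41 + 201.91 = 107781.55
Import duty = 107781.55 × 20.8% = 22418.56
Buyer bears (B): 866.57 + 1818.41 + 201.91 + 990.04 + 382.94 + 974.31 = 5234.18
Landed cost (B) = invoice 104894.66 + 5234.18 + duty 22418.56 = 132547.40
Difference = |119936.32 − 132547.40| = 12611.08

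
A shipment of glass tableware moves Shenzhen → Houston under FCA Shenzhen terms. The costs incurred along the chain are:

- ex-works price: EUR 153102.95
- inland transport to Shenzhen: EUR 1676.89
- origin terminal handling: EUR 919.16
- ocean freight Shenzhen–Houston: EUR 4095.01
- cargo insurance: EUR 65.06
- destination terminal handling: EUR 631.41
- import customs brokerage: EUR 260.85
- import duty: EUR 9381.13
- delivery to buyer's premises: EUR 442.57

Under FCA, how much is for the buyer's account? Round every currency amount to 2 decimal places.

Buyer's account: EUR 15795.19

FCA: the seller delivers export-cleared goods to the carrier; the buyer bears costs from that point.
Seller's account: goods 153102.95 + inland to port 1676.89 = 154779.84
Buyer's account: origin terminal 919.16 + freight 4095.01 + insurance 65.06 + destination terminal 631.41 + brokerage 260.85 + duty 9381.13 + delivery 442.57 = 15795.19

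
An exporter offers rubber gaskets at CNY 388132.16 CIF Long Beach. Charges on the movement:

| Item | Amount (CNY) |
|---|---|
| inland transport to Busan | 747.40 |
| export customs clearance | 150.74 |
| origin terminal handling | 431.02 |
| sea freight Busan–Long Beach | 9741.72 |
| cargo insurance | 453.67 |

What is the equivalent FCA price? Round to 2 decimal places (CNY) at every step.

FCA price: CNY 377505.75

Not relevant to the conversion: inland to port, export clearance — on the seller under both CIF and FCA; already in the CIF price and stays in the FCA price.
From CIF to FCA, the seller no longer bears: origin terminal, freight, insurance.
FCA price = 388132.16 − 431.02 − 9741.72 − 453.67 = 377505.75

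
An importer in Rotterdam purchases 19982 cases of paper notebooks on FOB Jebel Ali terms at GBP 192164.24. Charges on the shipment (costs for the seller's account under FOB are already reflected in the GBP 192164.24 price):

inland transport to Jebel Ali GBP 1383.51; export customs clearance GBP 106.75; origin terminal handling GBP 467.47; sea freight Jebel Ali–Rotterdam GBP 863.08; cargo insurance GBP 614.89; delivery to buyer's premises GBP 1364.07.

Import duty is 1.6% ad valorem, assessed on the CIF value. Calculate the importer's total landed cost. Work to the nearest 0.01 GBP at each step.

Total landed cost: GBP 198104.56

FOB: the seller bears costs until goods are on board at the origin port; the buyer bears freight, insurance and all costs thereafter.
Already in the invoice (seller's account under FOB): inland to port, export clearance, origin terminal — exclude.
CIF value = FOB price + freight + insurance = 192164.24 + 863.08 + 614.89 = 193642.21
Import duty = 193642.21 × 1.6% = 3098.28
Buyer bears: freight 863.08 + insurance 614.89 + delivery 1364.07 + duty 3098.28 = 5940.32
Landed cost = invoice 192164.24 + 5940.32 = 198104.56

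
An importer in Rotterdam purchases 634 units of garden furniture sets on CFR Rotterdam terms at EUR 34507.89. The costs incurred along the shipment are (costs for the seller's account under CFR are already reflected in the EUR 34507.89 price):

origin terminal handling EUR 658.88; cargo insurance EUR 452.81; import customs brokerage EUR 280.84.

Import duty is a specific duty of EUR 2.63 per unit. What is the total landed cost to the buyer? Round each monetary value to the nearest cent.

CFR: the seller pays costs through ocean freight to the destination port, but not insurance.
Already in the invoice (seller's account under CFR): origin terminal — exclude.
CIF value = CFR price + insurance = 34507.89 + 452.81 = 34960.70
Import duty = 634 × 2.63 = 1667.42
Buyer bears: insurance 452.81 + brokerage 280.84 + duty 1667.42 = 2401.07
Landed cost = invoice 34507.89 + 2401.07 = 36908.96

Total landed cost: EUR 36908.96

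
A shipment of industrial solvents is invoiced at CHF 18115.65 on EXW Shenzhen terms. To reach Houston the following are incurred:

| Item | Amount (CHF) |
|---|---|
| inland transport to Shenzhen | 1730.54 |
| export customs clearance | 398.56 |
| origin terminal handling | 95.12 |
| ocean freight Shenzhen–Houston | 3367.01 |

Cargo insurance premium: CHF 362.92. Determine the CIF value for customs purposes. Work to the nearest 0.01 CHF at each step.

CIF = EXW price + pre-shipment costs + freight + insurance
CIF = 18115.65 + 1730.54 + 398.56 + 95.12 + 3367.01 + 362.92 = 24069.80

CIF value: CHF 24069.80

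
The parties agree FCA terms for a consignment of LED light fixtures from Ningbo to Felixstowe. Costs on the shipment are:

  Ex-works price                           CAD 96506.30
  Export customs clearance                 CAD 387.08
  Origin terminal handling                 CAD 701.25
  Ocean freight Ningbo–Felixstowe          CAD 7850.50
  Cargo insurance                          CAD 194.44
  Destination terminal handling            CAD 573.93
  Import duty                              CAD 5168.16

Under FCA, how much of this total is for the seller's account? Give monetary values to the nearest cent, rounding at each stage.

FCA: the seller delivers export-cleared goods to the carrier; the buyer bears costs from that point.
Seller's account: goods 96506.30 + export clearance 387.08 = 96893.38
Buyer's account: origin terminal 701.25 + freight 7850.50 + insurance 194.44 + destination terminal 573.93 + duty 5168.16 = 14488.28

Seller's account: CAD 96893.38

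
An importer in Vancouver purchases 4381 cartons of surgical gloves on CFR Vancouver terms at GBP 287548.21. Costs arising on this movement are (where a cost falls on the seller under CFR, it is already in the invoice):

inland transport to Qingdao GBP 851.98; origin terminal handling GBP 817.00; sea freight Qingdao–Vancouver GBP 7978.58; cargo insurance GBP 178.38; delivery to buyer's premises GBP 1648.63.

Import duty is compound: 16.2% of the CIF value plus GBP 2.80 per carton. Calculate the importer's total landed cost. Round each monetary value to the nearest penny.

CFR: the seller pays costs through ocean freight to the destination port, but not insurance.
Already in the invoice (seller's account under CFR): inland to port, origin terminal, freight — exclude.
CIF value = CFR price + insurance = 287548.21 + 178.38 = 287726.59
Ad valorem component: 287726.59 × 16.2% = 46611.71
Specific component: 4381 × 2.80 = 12266.80
Import duty = 46611.71 + 12266.80 = 58878.51
Buyer bears: insurance 178.38 + delivery 1648.63 + duty 58878.51 = 60705.52
Landed cost = invoice 287548.21 + 60705.52 = 348253.73

Total landed cost: GBP 348253.73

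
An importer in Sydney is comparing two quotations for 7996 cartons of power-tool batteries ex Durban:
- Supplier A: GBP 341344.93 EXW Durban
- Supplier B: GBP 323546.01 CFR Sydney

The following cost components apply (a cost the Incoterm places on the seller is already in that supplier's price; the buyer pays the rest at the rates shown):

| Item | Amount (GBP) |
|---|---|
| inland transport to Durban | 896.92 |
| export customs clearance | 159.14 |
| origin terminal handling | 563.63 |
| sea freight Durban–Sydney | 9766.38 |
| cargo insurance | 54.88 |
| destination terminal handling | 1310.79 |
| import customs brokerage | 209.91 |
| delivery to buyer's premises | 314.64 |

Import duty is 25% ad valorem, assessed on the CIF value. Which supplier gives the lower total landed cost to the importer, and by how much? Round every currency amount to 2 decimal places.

Supplier B is cheaper by GBP 36481.24

Supplier A (EXW):
CIF value = EXW price + inland to port + export clearance + origin terminal + freight + insurance = 341344.93 + 896.92 + 159.14 + 563.63 + 9766.38 + 54.88 = 352785.88
Import duty = 352785.88 × 25% = 88196.47
Buyer bears (A): 896.92 + 159.14 + 563.63 + 9766.38 + 54.88 + 1310.79 + 209.91 + 314.64 = 13276.29
Landed cost (A) = invoice 341344.93 + 13276.29 + duty 88196.47 = 442817.69
Supplier B (CFR):
CIF value = CFR price + insurance = 323546.01 + 54.88 = 323600.89
Import duty = 323600.89 × 25% = 80900.22
Buyer bears (B): 54.88 + 1310.79 + 209.91 + 314.64 = 1890.22
Landed cost (B) = invoice 323546.01 + 1890.22 + duty 80900.22 = 406336.45
Difference = |442817.69 − 406336.45| = 36481.24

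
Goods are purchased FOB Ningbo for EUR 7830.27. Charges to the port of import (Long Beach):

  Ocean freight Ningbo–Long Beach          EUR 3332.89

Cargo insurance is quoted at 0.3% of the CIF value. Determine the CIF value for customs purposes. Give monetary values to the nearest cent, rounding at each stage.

Let C be the CIF value. C = FOB price + freight + 0.3% × C
C − 0.3% × C = 7830.27 + 3332.89
0.997 × C = 11163.16
C = 11163.16 / 0.997 = 11196.75
Insurance premium = 0.3% × 11196.75 = 33.59

CIF value: EUR 11196.75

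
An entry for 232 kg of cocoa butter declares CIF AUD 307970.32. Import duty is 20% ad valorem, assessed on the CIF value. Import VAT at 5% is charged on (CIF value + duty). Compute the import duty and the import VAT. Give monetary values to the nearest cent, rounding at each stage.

Import duty = 307970.32 × 20% = 61594.06
VAT base = CIF + duty = 307970.32 + 61594.06 = 369564.38
Import VAT = 369564.38 × 5% = 18478.22

Import duty: AUD 61594.06; import VAT: AUD 18478.22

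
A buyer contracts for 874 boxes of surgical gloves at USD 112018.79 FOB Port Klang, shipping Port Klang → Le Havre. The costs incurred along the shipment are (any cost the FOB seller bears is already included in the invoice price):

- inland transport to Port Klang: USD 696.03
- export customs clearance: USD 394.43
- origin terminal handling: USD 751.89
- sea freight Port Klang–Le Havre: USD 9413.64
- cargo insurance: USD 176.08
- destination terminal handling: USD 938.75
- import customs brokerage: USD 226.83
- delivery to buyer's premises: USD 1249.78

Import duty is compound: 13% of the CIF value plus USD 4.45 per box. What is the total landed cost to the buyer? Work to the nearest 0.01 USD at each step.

Total landed cost: USD 143722.28

FOB: the seller bears costs until goods are on board at the origin port; the buyer bears freight, insurance and all costs thereafter.
Already in the invoice (seller's account under FOB): inland to port, export clearance, origin terminal — exclude.
CIF value = FOB price + freight + insurance = 112018.79 + 9413.64 + 176.08 = 121608.51
Ad valorem component: 121608.51 × 13% = 15809.11
Specific component: 874 × 4.45 = 3889.30
Import duty = 15809.11 + 3889.30 = 19698.41
Buyer bears: freight 9413.64 + insurance 176.08 + destination terminal 938.75 + brokerage 226.83 + delivery 1249.78 + duty 19698.41 = 31703.49
Landed cost = invoice 112018.79 + 31703.49 = 143722.28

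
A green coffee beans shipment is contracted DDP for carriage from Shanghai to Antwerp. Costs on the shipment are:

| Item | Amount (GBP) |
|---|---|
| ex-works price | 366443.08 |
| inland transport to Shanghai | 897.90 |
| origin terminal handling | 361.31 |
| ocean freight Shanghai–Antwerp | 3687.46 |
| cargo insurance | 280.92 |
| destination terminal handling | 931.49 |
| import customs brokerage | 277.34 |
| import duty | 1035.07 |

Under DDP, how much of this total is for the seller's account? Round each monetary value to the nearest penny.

DDP: the seller bears all costs including import duty.
Seller's account: goods 366443.08 + inland to port 897.90 + origin terminal 361.31 + freight 3687.46 + insurance 280.92 + destination terminal 931.49 + brokerage 277.34 + duty 1035.07 = 373914.57
Buyer's account: 0.00

Seller's account: GBP 373914.57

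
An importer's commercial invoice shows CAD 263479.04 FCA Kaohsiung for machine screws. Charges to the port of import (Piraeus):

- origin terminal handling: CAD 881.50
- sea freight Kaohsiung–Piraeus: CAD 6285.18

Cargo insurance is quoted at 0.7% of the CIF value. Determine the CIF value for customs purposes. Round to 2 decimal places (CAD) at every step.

Let C be the CIF value. C = FCA price + pre-shipment costs + freight + 0.7% × C
C − 0.7% × C = 263479.04 + 881.50 + 6285.18
0.993 × C = 270645.72
C = 270645.72 / 0.993 = 272553.60
Insurance premium = 0.7% × 272553.60 = 1907.88

CIF value: CAD 272553.60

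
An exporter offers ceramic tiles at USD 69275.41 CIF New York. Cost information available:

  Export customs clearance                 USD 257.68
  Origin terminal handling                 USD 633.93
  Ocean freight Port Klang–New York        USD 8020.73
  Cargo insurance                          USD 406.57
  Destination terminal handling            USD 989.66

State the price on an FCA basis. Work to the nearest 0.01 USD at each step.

Not relevant to the conversion: export clearance — on the seller under both CIF and FCA; already in the CIF price and stays in the FCA price. destination terminal — on the buyer under both terms; not part of either seller's price.
From CIF to FCA, the seller no longer bears: origin terminal, freight, insurance.
FCA price = 69275.41 − 633.93 − 8020.73 − 406.57 = 60214.18

FCA price: USD 60214.18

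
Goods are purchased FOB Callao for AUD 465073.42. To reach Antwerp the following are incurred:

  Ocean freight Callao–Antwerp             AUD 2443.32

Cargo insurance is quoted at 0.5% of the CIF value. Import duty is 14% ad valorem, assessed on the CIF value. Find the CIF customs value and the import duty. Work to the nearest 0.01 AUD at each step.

CIF value: AUD 469866.07; import duty: AUD 65781.25

Let C be the CIF value. C = FOB price + freight + 0.5% × C
C − 0.5% × C = 465073.42 + 2443.32
0.995 × C = 467516.74
C = 467516.74 / 0.995 = 469866.07
Insurance premium = 0.5% × 469866.07 = 2349.33
Import duty = 469866.07 × 14% = 65781.25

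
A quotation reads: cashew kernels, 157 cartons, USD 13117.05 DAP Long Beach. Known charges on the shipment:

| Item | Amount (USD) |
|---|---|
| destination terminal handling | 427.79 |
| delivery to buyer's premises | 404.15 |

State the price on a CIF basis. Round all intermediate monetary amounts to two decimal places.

From DAP to CIF, the seller no longer bears: destination terminal, delivery.
CIF price = 13117.05 − 427.79 − 404.15 = 12285.11

CIF price: USD 12285.11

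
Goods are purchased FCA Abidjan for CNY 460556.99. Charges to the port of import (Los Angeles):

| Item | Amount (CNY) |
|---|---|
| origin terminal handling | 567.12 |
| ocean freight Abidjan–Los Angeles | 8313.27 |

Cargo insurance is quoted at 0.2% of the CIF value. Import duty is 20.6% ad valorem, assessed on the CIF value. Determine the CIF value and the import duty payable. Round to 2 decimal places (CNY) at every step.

CIF value: CNY 470378.14; import duty: CNY 96897.90

Let C be the CIF value. C = FCA price + pre-shipment costs + freight + 0.2% × C
C − 0.2% × C = 460556.99 + 567.12 + 8313.27
0.998 × C = 469437.38
C = 469437.38 / 0.998 = 470378.14
Insurance premium = 0.2% × 470378.14 = 940.76
Import duty = 470378.14 × 20.6% = 96897.90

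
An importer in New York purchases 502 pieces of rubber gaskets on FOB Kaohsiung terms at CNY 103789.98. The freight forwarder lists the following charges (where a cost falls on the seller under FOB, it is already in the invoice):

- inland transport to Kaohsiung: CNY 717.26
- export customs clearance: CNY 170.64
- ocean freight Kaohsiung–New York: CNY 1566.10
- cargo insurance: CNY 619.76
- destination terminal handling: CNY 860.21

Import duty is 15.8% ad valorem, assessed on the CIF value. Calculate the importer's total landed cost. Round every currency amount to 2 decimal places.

FOB: the seller bears costs until goods are on board at the origin port; the buyer bears freight, insurance and all costs thereafter.
Already in the invoice (seller's account under FOB): inland to port, export clearance — exclude.
CIF value = FOB price + freight + insurance = 103789.98 + 1566.10 + 619.76 = 105975.84
Import duty = 105975.84 × 15.8% = 16744.18
Buyer bears: freight 1566.10 + insurance 619.76 + destination terminal 860.21 + duty 16744.18 = 19790.25
Landed cost = invoice 103789.98 + 19790.25 = 123580.23

Total landed cost: CNY 123580.23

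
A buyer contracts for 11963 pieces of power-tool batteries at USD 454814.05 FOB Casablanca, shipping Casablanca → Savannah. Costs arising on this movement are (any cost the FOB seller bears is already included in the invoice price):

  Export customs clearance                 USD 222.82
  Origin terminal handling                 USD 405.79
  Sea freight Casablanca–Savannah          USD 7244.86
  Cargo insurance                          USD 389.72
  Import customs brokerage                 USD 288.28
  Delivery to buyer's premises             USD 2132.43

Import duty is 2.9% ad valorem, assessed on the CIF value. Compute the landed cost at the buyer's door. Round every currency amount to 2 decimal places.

Total landed cost: USD 478280.35

FOB: the seller bears costs until goods are on board at the origin port; the buyer bears freight, insurance and all costs thereafter.
Already in the invoice (seller's account under FOB): export clearance, origin terminal — exclude.
CIF value = FOB price + freight + insurance = 454814.05 + 7244.86 + 389.72 = 462448.63
Import duty = 462448.63 × 2.9% = 13411.01
Buyer bears: freight 7244.86 + insurance 389.72 + brokerage 288.28 + delivery 2132.43 + duty 13411.01 = 23466.30
Landed cost = invoice 454814.05 + 23466.30 = 478280.35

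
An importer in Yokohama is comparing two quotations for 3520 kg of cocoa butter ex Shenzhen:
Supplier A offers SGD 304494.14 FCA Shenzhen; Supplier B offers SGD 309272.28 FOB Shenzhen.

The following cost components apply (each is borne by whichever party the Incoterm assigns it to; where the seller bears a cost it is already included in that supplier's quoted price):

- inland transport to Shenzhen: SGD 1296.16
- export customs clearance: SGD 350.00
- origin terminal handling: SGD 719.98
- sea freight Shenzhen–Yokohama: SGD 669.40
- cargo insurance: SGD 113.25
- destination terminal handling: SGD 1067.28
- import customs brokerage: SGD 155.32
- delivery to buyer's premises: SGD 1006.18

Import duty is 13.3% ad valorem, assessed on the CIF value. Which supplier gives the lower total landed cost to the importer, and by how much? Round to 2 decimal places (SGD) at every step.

Supplier A (FCA):
CIF value = FCA price + origin terminal + freight + insurance = 304494.14 + 719.98 + 669.40 + 113.25 = 305996.77
Import duty = 305996.77 × 13.3% = 40697.57
Buyer bears (A): 719.98 + 669.40 + 113.25 + 1067.28 + 155.32 + 1006.18 = 3731.41
Landed cost (A) = invoice 304494.14 + 3731.41 + duty 40697.57 = 348923.12
Supplier B (FOB):
CIF value = FOB price + freight + insurance = 309272.28 + 669.40 + 113.25 = 310054.93
Import duty = 310054.93 × 13.3% = 41237.31
Buyer bears (B): 669.40 + 113.25 + 1067.28 + 155.32 + 1006.18 = 3011.43
Landed cost (B) = invoice 309272.28 + 3011.43 + duty 41237.31 = 353521.02
Difference = |348923.12 − 353521.02| = 4597.90

Supplier A is cheaper by SGD 4597.90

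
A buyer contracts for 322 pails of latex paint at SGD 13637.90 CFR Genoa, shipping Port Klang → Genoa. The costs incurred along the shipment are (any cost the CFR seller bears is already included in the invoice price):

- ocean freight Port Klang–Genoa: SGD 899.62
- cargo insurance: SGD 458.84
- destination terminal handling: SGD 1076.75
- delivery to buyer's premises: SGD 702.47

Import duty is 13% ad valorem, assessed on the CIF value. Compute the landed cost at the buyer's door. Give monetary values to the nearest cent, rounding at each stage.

CFR: the seller pays costs through ocean freight to the destination port, but not insurance.
Already in the invoice (seller's account under CFR): freight — exclude.
CIF value = CFR price + insurance = 13637.90 + 458.84 = 14096.74
Import duty = 14096.74 × 13% = 1832.58
Buyer bears: insurance 458.84 + destination terminal 1076.75 + delivery 702.47 + duty 1832.58 = 4070.64
Landed cost = invoice 13637.90 + 4070.64 = 17708.54

Total landed cost: SGD 17708.54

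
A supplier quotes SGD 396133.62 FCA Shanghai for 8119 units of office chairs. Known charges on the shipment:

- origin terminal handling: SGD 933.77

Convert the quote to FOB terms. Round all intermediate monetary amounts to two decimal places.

From FCA to FOB, the seller additionally bears: origin terminal.
FOB price = 396133.62 + 933.77 = 397067.39

FOB price: SGD 397067.39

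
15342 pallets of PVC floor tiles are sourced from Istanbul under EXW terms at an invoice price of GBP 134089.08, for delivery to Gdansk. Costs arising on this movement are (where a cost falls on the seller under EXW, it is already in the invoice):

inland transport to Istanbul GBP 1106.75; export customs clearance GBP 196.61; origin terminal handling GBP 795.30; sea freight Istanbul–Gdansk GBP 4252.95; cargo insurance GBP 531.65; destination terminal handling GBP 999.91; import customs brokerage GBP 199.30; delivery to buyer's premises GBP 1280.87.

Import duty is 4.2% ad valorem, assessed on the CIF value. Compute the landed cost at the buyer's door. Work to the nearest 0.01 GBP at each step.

EXW: the seller makes goods available at their premises; the buyer bears all onward costs.
CIF value = EXW price + inland to port + export clearance + origin terminal + freight + insurance = 134089.08 + 1106.75 + 196.61 + 795.30 + 4252.95 + 531.65 = 140972.34
Import duty = 140972.34 × 4.2% = 5920.84
Buyer bears: inland to port 1106.75 + export clearance 196.61 + origin terminal 795.30 + freight 4252.95 + insurance 531.65 + destination terminal 999.91 + brokerage 199.30 + delivery 1280.87 + duty 5920.84 = 15284.18
Landed cost = invoice 134089.08 + 15284.18 = 149373.26

Total landed cost: GBP 149373.26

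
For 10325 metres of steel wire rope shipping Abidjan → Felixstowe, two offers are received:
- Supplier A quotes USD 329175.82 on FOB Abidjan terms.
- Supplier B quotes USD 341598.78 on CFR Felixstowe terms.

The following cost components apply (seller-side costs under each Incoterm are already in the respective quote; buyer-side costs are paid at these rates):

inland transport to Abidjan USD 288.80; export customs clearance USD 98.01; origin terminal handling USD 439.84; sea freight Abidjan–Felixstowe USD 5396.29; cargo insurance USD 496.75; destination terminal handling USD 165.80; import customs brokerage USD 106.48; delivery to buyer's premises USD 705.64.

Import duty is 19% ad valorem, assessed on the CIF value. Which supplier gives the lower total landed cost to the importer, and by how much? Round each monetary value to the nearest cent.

Supplier A (FOB):
CIF value = FOB price + freight + insurance = 329175.82 + 5396.29 + 496.75 = 335068.86
Import duty = 335068.86 × 19% = 63663.08
Buyer bears (A): 5396.29 + 496.75 + 165.80 + 106.48 + 705.64 = 6870.96
Landed cost (A) = invoice 329175.82 + 6870.96 + duty 63663.08 = 399709.86
Supplier B (CFR):
CIF value = CFR price + insurance = 341598.78 + 496.75 = 342095.53
Import duty = 342095.53 × 19% = 64998.15
Buyer bears (B): 496.75 + 165.80 + 106.48 + 705.64 = 1474.67
Landed cost (B) = invoice 341598.78 + 1474.67 + duty 64998.15 = 408071.60
Difference = |399709.86 − 408071.60| = 8361.74

Supplier A is cheaper by USD 8361.74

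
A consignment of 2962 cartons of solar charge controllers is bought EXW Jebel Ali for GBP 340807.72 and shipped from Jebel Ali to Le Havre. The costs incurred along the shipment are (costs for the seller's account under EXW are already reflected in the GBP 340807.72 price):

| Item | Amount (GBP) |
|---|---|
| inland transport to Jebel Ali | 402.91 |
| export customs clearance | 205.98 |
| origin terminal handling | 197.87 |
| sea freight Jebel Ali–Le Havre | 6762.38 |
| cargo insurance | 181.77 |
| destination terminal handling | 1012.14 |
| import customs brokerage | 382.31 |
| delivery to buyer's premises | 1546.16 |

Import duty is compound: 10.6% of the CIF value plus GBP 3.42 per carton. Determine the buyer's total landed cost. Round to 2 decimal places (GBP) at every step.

EXW: the seller makes goods available at their premises; the buyer bears all onward costs.
CIF value = EXW price + inland to port + export clearance + origin terminal + freight + insurance = 340807.72 + 402.91 + 205.98 + 197.87 + 6762.38 + 181.77 = 348558.63
Ad valorem component: 348558.63 × 10.6% = 36947.21
Specific component: 2962 × 3.42 = 10130.04
Import duty = 36947.21 + 10130.04 = 47077.25
Buyer bears: inland to port 402.91 + export clearance 205.98 + origin terminal 197.87 + freight 6762.38 + insurance 181.77 + destination terminal 1012.14 + brokerage 382.31 + delivery 1546.16 + duty 47077.25 = 57768.77
Landed cost = invoice 340807.72 + 57768.77 = 398576.49

Total landed cost: GBP 398576.49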